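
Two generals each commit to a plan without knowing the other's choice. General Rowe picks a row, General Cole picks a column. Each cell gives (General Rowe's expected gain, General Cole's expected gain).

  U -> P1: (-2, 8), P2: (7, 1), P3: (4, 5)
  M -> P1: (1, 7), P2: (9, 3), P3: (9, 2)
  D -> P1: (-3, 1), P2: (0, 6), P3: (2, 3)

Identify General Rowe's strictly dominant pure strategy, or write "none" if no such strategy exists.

M

M vs U: P1: 1>-2, P2: 9>7, P3: 9>4.
M vs D: P1: 1>-3, P2: 9>0, P3: 9>2.
M strictly beats every other strategy against every opponent action, so it is strictly dominant.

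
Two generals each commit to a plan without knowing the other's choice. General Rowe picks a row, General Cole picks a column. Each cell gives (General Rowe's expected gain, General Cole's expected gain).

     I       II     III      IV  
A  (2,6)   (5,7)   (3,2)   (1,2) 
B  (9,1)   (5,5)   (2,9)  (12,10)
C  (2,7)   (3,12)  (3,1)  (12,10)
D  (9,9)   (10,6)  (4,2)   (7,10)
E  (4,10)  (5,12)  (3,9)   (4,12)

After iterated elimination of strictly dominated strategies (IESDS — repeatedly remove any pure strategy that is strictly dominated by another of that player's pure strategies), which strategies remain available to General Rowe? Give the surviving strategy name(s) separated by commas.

Row A is eliminated: D beats it against every remaining column (I: 9>2, II: 10>5, III: 4>3, IV: 7>1).
General Rowe's strategy E is strictly dominated by D (I: 9>4, II: 10>5, III: 4>3, IV: 7>4) and is removed.
Column I is eliminated: IV beats it against every remaining row (B: 10>1, C: 10>7, D: 10>9).
For General Cole, IV strictly dominates III on the remaining rows (B: 10>9, C: 10>1, D: 10>2); eliminate III.
Among the remaining strategies, none is strictly dominated by another pure strategy of the same player, so the elimination stops.
Surviving strategies — General Rowe: {B, C, D}; General Cole: {II, IV}.

B, C, D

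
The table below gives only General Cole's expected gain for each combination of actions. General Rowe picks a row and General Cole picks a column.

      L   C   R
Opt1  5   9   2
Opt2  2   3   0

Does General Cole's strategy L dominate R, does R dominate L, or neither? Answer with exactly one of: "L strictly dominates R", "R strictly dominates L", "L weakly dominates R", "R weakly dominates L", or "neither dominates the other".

L strictly dominates R

Compare L to R across every action of General Rowe: Opt1: 5>2, Opt2: 2>0.
L gives a strictly higher payoff against every action of General Rowe, so L strictly dominates R.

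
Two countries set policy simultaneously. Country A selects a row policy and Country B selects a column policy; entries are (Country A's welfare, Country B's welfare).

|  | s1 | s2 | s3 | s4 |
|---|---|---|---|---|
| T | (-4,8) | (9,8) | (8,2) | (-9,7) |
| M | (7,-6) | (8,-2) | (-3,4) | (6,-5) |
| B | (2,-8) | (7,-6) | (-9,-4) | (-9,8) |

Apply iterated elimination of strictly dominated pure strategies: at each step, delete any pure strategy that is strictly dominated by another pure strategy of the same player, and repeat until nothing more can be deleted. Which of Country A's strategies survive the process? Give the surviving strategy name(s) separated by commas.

Country A's strategy B is strictly dominated by M (s1: 7>2, s2: 8>7, s3: -3>-9, s4: 6>-9) and is removed.
Column s4 is eliminated: s2 beats it against every remaining row (T: 8>7, M: -2>-5).
Among the remaining strategies, none is strictly dominated by another pure strategy of the same player, so the elimination stops.
Surviving strategies — Country A: {T, M}; Country B: {s1, s2, s3}.

T, M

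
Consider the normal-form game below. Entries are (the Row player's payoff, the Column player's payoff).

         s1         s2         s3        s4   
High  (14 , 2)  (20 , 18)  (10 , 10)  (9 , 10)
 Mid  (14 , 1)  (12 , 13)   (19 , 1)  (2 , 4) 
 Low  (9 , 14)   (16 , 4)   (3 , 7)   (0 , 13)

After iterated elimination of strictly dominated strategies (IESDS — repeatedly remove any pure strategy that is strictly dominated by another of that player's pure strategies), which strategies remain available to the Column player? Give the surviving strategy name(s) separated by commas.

s2

Row Low is eliminated: High beats it against every remaining column (s1: 14>9, s2: 20>16, s3: 10>3, s4: 9>0).
For the Column player, s2 strictly dominates s1 on the remaining rows (High: 18>2, Mid: 13>1); eliminate s1.
For the Column player, s2 strictly dominates s3 on the remaining rows (High: 18>10, Mid: 13>1); eliminate s3.
The Row player's strategy Mid is strictly dominated by High (s2: 20>12, s4: 9>2) and is removed.
Column s4 is eliminated: s2 beats it against every remaining row (High: 18>10).
Among the remaining strategies, none is strictly dominated by another pure strategy of the same player, so the elimination stops.
Surviving strategies — the Row player: {High}; the Column player: {s2}.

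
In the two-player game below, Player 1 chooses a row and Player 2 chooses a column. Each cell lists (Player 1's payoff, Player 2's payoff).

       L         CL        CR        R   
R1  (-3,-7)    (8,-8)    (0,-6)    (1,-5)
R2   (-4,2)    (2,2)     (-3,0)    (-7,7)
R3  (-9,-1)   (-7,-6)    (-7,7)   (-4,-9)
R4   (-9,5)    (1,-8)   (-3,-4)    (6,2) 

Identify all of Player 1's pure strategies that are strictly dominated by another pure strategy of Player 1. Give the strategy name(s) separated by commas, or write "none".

R2, R3

R1 is not dominated — it holds its own against R2 at L (-3>-4); R3 at L (-3>-9); R4 at L (-3>-9).
R2 is strictly dominated by R1 (L: -3>-4, CL: 8>2, CR: 0>-3, R: 1>-7).
R3: dominated, since R1 does at least as well everywhere (L: -3>-9, CL: 8>-7, CR: 0>-7, R: 1>-4).
R4 is not dominated — it holds its own against R1 at R (6>1); R2 at CR (-3=-3); R3 at L (-9=-9).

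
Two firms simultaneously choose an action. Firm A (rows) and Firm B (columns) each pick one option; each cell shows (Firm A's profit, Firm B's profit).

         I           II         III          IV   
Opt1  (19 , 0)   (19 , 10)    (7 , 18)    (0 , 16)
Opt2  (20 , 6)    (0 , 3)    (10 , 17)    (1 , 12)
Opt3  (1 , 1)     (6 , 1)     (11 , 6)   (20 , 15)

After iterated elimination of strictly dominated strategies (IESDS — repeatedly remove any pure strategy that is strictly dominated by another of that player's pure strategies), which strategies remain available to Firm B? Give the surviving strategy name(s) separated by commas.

IV

For Firm B, III strictly dominates I on the remaining rows (Opt1: 18>0, Opt2: 17>6, Opt3: 6>1); eliminate I.
Row Opt2 is eliminated: Opt3 beats it against every remaining column (II: 6>0, III: 11>10, IV: 20>1).
For Firm B, III strictly dominates II on the remaining rows (Opt1: 18>10, Opt3: 6>1); eliminate II.
For Firm A, Opt3 strictly dominates Opt1 on the remaining columns (III: 11>7, IV: 20>0); eliminate Opt1.
For Firm B, IV strictly dominates III on the remaining rows (Opt3: 15>6); eliminate III.
Among the remaining strategies, none is strictly dominated by another pure strategy of the same player, so the elimination stops.
Surviving strategies — Firm A: {Opt3}; Firm B: {IV}.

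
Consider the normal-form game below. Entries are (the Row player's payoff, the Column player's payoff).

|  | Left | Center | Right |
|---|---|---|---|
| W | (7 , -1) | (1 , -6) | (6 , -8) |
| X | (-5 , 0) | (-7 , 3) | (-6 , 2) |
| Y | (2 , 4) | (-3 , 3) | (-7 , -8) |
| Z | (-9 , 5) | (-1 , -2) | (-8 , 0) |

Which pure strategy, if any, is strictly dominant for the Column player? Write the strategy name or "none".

Left fails to dominate Center at X (0<3).
Center fails to dominate Left at W (-6<-1).
Right fails to dominate Left at W (-8<-1).
No single strategy dominates all the others.

none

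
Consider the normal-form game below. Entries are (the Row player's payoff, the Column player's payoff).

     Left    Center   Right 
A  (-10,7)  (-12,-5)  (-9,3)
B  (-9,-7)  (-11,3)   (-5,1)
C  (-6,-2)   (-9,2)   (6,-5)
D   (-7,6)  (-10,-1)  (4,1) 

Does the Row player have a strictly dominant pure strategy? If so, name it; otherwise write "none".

C vs A: Left: -6>-10, Center: -9>-12, Right: 6>-9.
C vs B: Left: -6>-9, Center: -9>-11, Right: 6>-5.
C vs D: Left: -6>-7, Center: -9>-10, Right: 6>4.
C strictly beats every other strategy against every opponent action, so it is strictly dominant.

C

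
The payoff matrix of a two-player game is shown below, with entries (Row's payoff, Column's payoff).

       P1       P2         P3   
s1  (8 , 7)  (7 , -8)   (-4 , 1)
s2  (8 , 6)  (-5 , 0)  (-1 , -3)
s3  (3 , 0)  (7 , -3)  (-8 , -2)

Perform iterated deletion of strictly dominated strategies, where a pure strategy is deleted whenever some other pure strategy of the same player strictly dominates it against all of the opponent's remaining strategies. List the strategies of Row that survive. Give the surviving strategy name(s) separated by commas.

For Column, P1 strictly dominates P2 on the remaining rows (s1: 7>-8, s2: 6>0, s3: 0>-3); eliminate P2.
Row's strategy s3 is strictly dominated by s1 (P1: 8>3, P3: -4>-8) and is removed.
Column P3 is eliminated: P1 beats it against every remaining row (s1: 7>1, s2: 6>-3).
Among the remaining strategies, none is strictly dominated by another pure strategy of the same player, so the elimination stops.
Surviving strategies — Row: {s1, s2}; Column: {P1}.

s1, s2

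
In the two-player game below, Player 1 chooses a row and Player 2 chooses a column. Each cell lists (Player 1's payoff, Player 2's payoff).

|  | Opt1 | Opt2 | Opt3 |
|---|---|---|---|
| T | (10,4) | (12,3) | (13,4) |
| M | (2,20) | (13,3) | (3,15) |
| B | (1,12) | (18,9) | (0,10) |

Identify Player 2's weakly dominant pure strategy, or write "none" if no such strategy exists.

Opt1

Opt1 vs Opt2: T: 4>3, M: 20>3, B: 12>9.
Opt1 vs Opt3: T: 4=4, M: 20>15, B: 12>10.
Opt1 is at least as good as every other strategy against every opponent action, so it is weakly dominant.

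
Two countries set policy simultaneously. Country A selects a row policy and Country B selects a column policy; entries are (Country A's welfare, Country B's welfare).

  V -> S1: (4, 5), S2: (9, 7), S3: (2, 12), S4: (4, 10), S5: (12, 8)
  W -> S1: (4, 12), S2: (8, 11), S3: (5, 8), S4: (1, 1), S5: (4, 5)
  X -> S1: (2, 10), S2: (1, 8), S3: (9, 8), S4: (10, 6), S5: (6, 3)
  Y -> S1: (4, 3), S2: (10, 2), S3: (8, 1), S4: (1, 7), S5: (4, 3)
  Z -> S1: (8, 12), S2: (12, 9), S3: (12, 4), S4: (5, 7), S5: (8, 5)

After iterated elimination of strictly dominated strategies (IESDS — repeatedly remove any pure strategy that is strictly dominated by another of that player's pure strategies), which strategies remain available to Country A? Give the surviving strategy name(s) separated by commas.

Row W is eliminated: Z beats it against every remaining column (S1: 8>4, S2: 12>8, S3: 12>5, S4: 5>1, S5: 8>4).
Country A's strategy Y is strictly dominated by Z (S1: 8>4, S2: 12>10, S3: 12>8, S4: 5>1, S5: 8>4) and is removed.
Column S5 is eliminated: S4 beats it against every remaining row (V: 10>8, X: 6>3, Z: 7>5).
Row V is eliminated: Z beats it against every remaining column (S1: 8>4, S2: 12>9, S3: 12>2, S4: 5>4).
For Country B, S1 strictly dominates S2 on the remaining rows (X: 10>8, Z: 12>9); eliminate S2.
Country B's strategy S3 is strictly dominated by S1 (X: 10>8, Z: 12>4) and is removed.
Column S4 is eliminated: S1 beats it against every remaining row (X: 10>6, Z: 12>7).
Row X is eliminated: Z beats it against every remaining column (S1: 8>2).
Among the remaining strategies, none is strictly dominated by another pure strategy of the same player, so the elimination stops.
Surviving strategies — Country A: {Z}; Country B: {S1}.

Z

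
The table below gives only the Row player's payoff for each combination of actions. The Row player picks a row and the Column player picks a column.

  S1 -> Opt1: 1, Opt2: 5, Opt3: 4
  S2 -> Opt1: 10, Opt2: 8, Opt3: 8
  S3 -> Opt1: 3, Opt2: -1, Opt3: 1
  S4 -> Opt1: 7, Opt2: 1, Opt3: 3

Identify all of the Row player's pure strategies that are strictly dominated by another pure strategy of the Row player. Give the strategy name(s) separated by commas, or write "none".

S2 strictly dominates S1 — Opt1: 10>1, Opt2: 8>5, Opt3: 8>4.
S2: no other strategy beats it everywhere (S1 at Opt1 (10>1); S3 at Opt1 (10>3); S4 at Opt1 (10>7)).
S3 is strictly dominated by S2 (Opt1: 10>3, Opt2: 8>-1, Opt3: 8>1).
S4 is strictly dominated by S2 (Opt1: 10>7, Opt2: 8>1, Opt3: 8>3).

S1, S3, S4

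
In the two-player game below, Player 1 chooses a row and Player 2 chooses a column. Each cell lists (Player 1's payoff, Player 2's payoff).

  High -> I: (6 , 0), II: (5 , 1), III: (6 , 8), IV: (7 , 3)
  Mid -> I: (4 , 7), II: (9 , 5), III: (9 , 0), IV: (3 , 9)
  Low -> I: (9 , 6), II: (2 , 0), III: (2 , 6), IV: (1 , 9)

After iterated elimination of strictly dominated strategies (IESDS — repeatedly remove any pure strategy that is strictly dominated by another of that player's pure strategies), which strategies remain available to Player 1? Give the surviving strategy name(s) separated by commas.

For Player 2, IV strictly dominates I on the remaining rows (High: 3>0, Mid: 9>7, Low: 9>6); eliminate I.
For Player 1, High strictly dominates Low on the remaining columns (II: 5>2, III: 6>2, IV: 7>1); eliminate Low.
Player 2's strategy II is strictly dominated by IV (High: 3>1, Mid: 9>5) and is removed.
Among the remaining strategies, none is strictly dominated by another pure strategy of the same player, so the elimination stops.
Surviving strategies — Player 1: {High, Mid}; Player 2: {III, IV}.

High, Mid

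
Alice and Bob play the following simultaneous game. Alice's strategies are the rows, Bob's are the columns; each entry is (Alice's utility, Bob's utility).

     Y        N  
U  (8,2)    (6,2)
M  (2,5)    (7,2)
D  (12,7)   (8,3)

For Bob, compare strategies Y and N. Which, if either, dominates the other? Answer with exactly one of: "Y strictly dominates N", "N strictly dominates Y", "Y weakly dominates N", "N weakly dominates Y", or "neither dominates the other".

Compare Y to N across every action of Alice: U: 2=2, M: 5>2, D: 7>3.
Y is at least as good everywhere and strictly better somewhere (tied only at U), so Y weakly but not strictly dominates N.

Y weakly dominates N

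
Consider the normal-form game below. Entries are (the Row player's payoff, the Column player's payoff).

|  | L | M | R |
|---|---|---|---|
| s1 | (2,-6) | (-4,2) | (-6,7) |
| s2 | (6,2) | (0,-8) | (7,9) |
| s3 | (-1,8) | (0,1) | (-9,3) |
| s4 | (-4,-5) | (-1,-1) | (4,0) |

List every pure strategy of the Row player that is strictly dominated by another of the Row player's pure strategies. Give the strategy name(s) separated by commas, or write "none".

s2 strictly dominates s1 — L: 6>2, M: 0>-4, R: 7>-6.
s2 is not dominated — it holds its own against s1 at L (6>2); s3 at L (6>-1); s4 at L (6>-4).
Nothing dominates s3: s1 at M (0>-4); s2 at M (0=0); s4 at L (-1>-4).
s4: dominated, since s2 does at least as well everywhere (L: 6>-4, M: 0>-1, R: 7>4).

s1, s4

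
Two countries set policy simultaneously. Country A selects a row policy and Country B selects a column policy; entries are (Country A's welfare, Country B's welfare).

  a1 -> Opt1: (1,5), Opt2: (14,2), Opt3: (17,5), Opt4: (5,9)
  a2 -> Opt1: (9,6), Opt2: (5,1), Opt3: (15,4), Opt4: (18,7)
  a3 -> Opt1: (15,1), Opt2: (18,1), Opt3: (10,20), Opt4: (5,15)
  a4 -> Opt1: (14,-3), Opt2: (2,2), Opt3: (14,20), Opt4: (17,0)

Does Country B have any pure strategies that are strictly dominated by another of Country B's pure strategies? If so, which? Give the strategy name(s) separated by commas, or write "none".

Opt1: dominated, since Opt4 does at least as well everywhere (a1: 9>5, a2: 7>6, a3: 15>1, a4: 0>-3).
Opt2 is strictly dominated by Opt3 (a1: 5>2, a2: 4>1, a3: 20>1, a4: 20>2).
Opt3: no other strategy beats it everywhere (Opt1 at a1 (5=5); Opt2 at a1 (5>2); Opt4 at a3 (20>15)).
Nothing dominates Opt4: Opt1 at a1 (9>5); Opt2 at a1 (9>2); Opt3 at a1 (9>5).

Opt1, Opt2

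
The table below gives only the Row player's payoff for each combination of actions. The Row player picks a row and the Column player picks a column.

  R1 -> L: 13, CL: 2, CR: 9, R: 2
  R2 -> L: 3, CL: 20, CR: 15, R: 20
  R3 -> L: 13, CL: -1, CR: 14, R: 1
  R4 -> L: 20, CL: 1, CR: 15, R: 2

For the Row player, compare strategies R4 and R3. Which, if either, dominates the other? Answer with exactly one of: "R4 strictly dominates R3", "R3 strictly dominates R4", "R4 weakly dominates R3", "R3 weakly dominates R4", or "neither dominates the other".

R4 strictly dominates R3

R4's payoffs vs R3's, by the Column player's action — L: 20>13, CL: 1>-1, CR: 15>14, R: 2>1.
Every comparison favours R4, so R4 strictly dominates R3.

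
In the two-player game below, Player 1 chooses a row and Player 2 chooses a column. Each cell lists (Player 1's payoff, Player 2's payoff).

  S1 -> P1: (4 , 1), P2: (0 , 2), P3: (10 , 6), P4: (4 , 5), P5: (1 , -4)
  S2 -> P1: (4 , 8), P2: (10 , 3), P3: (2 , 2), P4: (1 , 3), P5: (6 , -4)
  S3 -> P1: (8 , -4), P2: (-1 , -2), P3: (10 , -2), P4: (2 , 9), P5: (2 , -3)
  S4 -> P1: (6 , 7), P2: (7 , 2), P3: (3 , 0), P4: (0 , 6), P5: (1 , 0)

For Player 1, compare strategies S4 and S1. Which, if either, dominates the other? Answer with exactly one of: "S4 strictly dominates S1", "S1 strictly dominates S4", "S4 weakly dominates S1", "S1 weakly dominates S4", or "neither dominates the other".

neither dominates the other

Compare S4 to S1 across each choice by Player 2: P1: 6>4, P2: 7>0, P3: 3<10, P4: 0<4, P5: 1=1.
S4 does better at P1, P2 but worse at P3, P4; neither strategy dominates the other.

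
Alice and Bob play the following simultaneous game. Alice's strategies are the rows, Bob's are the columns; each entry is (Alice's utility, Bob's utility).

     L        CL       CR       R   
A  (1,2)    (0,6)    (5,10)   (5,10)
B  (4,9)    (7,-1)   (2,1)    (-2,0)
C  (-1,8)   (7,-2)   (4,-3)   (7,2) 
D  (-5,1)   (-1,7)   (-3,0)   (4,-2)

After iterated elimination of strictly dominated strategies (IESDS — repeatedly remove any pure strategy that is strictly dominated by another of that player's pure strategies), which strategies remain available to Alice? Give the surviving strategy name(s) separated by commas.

A, B, C

For Alice, A strictly dominates D on the remaining columns (L: 1>-5, CL: 0>-1, CR: 5>-3, R: 5>4); eliminate D.
For Bob, R strictly dominates CL on the remaining rows (A: 10>6, B: 0>-1, C: 2>-2); eliminate CL.
Among the remaining strategies, none is strictly dominated by another pure strategy of the same player, so the elimination stops.
Surviving strategies — Alice: {A, B, C}; Bob: {L, CR, R}.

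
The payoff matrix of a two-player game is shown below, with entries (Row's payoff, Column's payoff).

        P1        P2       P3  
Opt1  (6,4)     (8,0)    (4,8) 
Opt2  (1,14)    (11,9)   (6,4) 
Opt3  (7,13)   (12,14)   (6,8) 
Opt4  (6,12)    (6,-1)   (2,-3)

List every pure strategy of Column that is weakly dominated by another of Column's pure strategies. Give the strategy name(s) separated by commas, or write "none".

Nothing dominates P1: P2 at Opt1 (4>0); P3 at Opt2 (14>4).
Nothing dominates P2: P1 at Opt3 (14>13); P3 at Opt2 (9>4).
Nothing dominates P3: P1 at Opt1 (8>4); P2 at Opt1 (8>0).

none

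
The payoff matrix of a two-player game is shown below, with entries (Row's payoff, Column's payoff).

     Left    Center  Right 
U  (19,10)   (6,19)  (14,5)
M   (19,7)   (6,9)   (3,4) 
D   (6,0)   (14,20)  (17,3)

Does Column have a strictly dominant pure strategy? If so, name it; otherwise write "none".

Center vs Left: U: 19>10, M: 9>7, D: 20>0.
Center vs Right: U: 19>5, M: 9>4, D: 20>3.
Center strictly beats every other strategy against every opponent action, so it is strictly dominant.

Center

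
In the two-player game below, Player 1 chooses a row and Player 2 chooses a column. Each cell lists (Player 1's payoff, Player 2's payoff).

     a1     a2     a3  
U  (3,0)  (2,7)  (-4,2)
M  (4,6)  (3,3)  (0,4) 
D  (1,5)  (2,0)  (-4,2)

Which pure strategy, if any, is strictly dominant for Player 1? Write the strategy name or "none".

M vs U: a1: 4>3, a2: 3>2, a3: 0>-4.
M vs D: a1: 4>1, a2: 3>2, a3: 0>-4.
M strictly beats every other strategy against every opponent action, so it is strictly dominant.

M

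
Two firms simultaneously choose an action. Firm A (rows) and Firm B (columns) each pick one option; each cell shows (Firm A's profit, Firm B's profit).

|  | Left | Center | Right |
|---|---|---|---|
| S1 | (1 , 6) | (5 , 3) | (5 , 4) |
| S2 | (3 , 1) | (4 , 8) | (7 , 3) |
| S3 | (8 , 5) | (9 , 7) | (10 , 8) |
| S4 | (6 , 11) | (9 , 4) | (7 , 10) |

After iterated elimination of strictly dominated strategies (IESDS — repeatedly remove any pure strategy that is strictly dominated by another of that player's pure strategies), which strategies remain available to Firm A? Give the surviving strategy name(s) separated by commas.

Row S1 is eliminated: S3 beats it against every remaining column (Left: 8>1, Center: 9>5, Right: 10>5).
For Firm A, S3 strictly dominates S2 on the remaining columns (Left: 8>3, Center: 9>4, Right: 10>7); eliminate S2.
Column Center is eliminated: Right beats it against every remaining row (S3: 8>7, S4: 10>4).
Row S4 is eliminated: S3 beats it against every remaining column (Left: 8>6, Right: 10>7).
For Firm B, Right strictly dominates Left on the remaining rows (S3: 8>5); eliminate Left.
Among the remaining strategies, none is strictly dominated by another pure strategy of the same player, so the elimination stops.
Surviving strategies — Firm A: {S3}; Firm B: {Right}.

S3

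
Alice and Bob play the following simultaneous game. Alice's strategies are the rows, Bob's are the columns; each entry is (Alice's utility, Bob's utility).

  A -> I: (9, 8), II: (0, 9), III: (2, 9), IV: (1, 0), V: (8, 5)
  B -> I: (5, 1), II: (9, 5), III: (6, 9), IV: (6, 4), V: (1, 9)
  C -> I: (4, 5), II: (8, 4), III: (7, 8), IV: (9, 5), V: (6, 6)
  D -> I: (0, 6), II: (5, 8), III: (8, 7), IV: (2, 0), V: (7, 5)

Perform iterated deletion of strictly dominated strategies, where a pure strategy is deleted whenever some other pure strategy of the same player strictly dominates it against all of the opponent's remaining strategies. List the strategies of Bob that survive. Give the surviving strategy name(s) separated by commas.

Column I is eliminated: III beats it against every remaining row (A: 9>8, B: 9>1, C: 8>5, D: 7>6).
For Bob, III strictly dominates IV on the remaining rows (A: 9>0, B: 9>4, C: 8>5, D: 7>0); eliminate IV.
Among the remaining strategies, none is strictly dominated by another pure strategy of the same player, so the elimination stops.
Surviving strategies — Alice: {A, B, C, D}; Bob: {II, III, V}.

II, III, V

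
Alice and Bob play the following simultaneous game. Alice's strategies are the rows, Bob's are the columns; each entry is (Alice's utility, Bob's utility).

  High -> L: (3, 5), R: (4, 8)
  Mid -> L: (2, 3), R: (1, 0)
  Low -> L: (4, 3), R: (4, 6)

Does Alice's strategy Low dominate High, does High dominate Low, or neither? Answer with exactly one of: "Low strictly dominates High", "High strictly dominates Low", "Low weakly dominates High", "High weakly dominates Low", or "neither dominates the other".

Low's payoffs vs High's, by Bob's action — L: 4>3, R: 4=4.
Low is at least as good everywhere and strictly better somewhere (tied only at R), so Low weakly but not strictly dominates High.

Low weakly dominates High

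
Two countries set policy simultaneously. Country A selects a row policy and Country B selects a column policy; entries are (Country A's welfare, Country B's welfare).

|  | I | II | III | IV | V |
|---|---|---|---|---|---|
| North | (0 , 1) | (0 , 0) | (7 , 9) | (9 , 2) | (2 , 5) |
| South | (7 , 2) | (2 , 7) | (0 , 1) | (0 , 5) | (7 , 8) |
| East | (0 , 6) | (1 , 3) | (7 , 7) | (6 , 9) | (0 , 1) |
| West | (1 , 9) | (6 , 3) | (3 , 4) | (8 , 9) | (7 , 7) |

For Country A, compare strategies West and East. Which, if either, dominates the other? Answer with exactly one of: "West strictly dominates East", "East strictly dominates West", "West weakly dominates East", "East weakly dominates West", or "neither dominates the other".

neither dominates the other

Compare West to East across each choice by Country B: I: 1>0, II: 6>1, III: 3<7, IV: 8>6, V: 7>0.
West does better at I, II, IV, V but worse at III; neither strategy dominates the other.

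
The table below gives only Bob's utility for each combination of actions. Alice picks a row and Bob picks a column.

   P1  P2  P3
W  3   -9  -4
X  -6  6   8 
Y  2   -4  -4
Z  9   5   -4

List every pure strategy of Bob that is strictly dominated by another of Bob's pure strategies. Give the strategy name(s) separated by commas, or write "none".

P1 is not dominated — it holds its own against P2 at W (3>-9); P3 at W (3>-4).
Nothing dominates P2: P1 at X (6>-6); P3 at Y (-4=-4).
Nothing dominates P3: P1 at X (8>-6); P2 at W (-4>-9).

none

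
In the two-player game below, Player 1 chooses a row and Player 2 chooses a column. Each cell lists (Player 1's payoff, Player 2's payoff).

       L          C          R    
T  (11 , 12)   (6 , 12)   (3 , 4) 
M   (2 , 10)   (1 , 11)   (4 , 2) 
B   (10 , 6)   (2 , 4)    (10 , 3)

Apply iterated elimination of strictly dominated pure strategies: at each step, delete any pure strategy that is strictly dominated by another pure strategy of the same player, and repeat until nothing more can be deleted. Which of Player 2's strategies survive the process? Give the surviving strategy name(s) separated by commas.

L, C

Row M is eliminated: B beats it against every remaining column (L: 10>2, C: 2>1, R: 10>4).
For Player 2, L strictly dominates R on the remaining rows (T: 12>4, B: 6>3); eliminate R.
Row B is eliminated: T beats it against every remaining column (L: 11>10, C: 6>2).
Among the remaining strategies, none is strictly dominated by another pure strategy of the same player, so the elimination stops.
Surviving strategies — Player 1: {T}; Player 2: {L, C}.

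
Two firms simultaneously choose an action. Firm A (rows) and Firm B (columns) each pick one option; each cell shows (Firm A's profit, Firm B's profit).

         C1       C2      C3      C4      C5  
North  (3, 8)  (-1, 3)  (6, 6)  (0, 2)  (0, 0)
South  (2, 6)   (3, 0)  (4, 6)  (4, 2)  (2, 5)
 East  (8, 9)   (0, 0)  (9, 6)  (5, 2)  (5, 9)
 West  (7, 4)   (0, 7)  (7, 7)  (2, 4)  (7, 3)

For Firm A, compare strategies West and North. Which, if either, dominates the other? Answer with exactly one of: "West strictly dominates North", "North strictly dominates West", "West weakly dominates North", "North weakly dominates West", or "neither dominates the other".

West strictly dominates North

Compare West to North across each opponent action: C1: 7>3, C2: 0>-1, C3: 7>6, C4: 2>0, C5: 7>0.
Every comparison favours West, so West strictly dominates North.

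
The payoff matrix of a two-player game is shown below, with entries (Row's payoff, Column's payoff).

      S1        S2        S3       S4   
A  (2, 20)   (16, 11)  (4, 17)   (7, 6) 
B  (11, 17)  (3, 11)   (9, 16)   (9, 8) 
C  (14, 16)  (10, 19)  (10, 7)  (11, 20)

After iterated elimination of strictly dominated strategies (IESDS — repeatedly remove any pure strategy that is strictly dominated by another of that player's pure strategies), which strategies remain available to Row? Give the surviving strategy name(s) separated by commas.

A, C

For Row, C strictly dominates B on the remaining columns (S1: 14>11, S2: 10>3, S3: 10>9, S4: 11>9); eliminate B.
For Column, S1 strictly dominates S3 on the remaining rows (A: 20>17, C: 16>7); eliminate S3.
Among the remaining strategies, none is strictly dominated by another pure strategy of the same player, so the elimination stops.
Surviving strategies — Row: {A, C}; Column: {S1, S2, S4}.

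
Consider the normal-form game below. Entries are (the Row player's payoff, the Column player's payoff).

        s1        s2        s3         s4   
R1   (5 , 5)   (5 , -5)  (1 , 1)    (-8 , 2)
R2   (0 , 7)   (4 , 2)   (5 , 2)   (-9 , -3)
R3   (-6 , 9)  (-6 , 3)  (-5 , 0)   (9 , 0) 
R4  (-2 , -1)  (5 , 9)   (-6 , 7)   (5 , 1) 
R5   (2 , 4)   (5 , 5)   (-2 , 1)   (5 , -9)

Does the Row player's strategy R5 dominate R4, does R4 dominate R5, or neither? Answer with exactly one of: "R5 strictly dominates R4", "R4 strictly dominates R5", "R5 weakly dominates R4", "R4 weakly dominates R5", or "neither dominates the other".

R5's payoffs vs R4's, by the Column player's action — s1: 2>-2, s2: 5=5, s3: -2>-6, s4: 5=5.
R5 is at least as good everywhere and strictly better somewhere (tied only at s2, s4), so R5 weakly but not strictly dominates R4.

R5 weakly dominates R4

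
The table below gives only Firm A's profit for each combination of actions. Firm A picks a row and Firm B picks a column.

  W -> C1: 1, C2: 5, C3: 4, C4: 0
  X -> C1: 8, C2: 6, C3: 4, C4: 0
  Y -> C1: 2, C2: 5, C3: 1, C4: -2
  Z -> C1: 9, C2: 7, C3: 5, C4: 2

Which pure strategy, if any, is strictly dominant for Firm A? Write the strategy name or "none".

Z vs W: C1: 9>1, C2: 7>5, C3: 5>4, C4: 2>0.
Z vs X: C1: 9>8, C2: 7>6, C3: 5>4, C4: 2>0.
Z vs Y: C1: 9>2, C2: 7>5, C3: 5>1, C4: 2>-2.
Z strictly beats every other strategy against every opponent action, so it is strictly dominant.

Z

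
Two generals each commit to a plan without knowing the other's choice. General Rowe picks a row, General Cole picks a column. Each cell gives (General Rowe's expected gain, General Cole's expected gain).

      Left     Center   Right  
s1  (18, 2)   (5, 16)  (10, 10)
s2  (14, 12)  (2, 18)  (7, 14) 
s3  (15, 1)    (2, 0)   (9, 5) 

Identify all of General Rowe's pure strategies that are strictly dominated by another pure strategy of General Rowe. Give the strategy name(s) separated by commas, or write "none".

Nothing dominates s1: s2 at Left (18>14); s3 at Left (18>15).
s1 strictly dominates s2 — Left: 18>14, Center: 5>2, Right: 10>7.
s3: dominated, since s1 does at least as well everywhere (Left: 18>15, Center: 5>2, Right: 10>9).

s2, s3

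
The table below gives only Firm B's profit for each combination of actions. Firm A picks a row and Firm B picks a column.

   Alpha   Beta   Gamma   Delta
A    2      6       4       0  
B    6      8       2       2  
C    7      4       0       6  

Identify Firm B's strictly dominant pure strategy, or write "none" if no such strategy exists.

Alpha fails to dominate Beta at A (2<6).
Beta fails to dominate Alpha at C (4<7).
Gamma fails to dominate Alpha at B (2<6).
Delta fails to dominate Alpha at A (0<2).
No single strategy dominates all the others.

none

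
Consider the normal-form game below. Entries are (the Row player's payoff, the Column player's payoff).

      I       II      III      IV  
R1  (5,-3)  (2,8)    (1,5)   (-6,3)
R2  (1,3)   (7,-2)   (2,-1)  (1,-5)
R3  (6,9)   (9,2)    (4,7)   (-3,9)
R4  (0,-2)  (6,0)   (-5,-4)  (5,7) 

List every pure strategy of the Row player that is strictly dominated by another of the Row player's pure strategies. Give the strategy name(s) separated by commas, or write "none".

R1: dominated, since R3 does at least as well everywhere (I: 6>5, II: 9>2, III: 4>1, IV: -3>-6).
R2 is not dominated — it holds its own against R1 at II (7>2); R3 at IV (1>-3); R4 at I (1>0).
R3: no other strategy beats it everywhere (R1 at I (6>5); R2 at I (6>1); R4 at I (6>0)).
R4 is not dominated — it holds its own against R1 at II (6>2); R2 at IV (5>1); R3 at IV (5>-3).

R1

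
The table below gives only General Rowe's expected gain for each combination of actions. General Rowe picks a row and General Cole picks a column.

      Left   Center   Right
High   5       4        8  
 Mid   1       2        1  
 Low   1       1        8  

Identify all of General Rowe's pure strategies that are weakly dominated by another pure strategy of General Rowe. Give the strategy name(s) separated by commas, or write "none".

High is not dominated — it holds its own against Mid at Left (5>1); Low at Left (5>1).
High weakly dominates Mid — Left: 5>1, Center: 4>2, Right: 8>1.
Low is weakly dominated by High (Left: 5>1, Center: 4>1, Right: 8=8).

Mid, Low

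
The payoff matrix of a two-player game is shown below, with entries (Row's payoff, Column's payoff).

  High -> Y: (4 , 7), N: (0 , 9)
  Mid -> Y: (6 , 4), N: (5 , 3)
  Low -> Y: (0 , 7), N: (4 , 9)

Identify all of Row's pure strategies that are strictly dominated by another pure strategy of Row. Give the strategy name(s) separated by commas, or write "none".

Mid strictly dominates High — Y: 6>4, N: 5>0.
Nothing dominates Mid: High at Y (6>4); Low at Y (6>0).
Low: dominated, since Mid does at least as well everywhere (Y: 6>0, N: 5>4).

High, Low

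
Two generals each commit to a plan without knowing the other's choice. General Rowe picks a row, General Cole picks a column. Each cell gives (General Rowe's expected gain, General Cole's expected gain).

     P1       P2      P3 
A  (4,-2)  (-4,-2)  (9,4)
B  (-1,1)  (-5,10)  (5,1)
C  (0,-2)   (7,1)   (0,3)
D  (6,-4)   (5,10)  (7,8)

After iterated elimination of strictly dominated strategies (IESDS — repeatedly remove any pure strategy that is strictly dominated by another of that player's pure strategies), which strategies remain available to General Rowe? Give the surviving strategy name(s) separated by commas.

A, C, D

For General Rowe, A strictly dominates B on the remaining columns (P1: 4>-1, P2: -4>-5, P3: 9>5); eliminate B.
Column P1 is eliminated: P3 beats it against every remaining row (A: 4>-2, C: 3>-2, D: 8>-4).
Among the remaining strategies, none is strictly dominated by another pure strategy of the same player, so the elimination stops.
Surviving strategies — General Rowe: {A, C, D}; General Cole: {P2, P3}.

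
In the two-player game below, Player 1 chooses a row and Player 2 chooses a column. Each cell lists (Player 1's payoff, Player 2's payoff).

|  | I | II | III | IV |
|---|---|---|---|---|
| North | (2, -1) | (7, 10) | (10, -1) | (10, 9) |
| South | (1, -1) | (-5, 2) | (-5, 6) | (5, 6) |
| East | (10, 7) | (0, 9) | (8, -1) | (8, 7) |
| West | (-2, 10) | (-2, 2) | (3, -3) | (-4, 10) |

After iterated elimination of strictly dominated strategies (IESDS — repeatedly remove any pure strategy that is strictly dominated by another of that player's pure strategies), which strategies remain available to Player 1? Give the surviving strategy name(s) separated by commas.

Player 1's strategy South is strictly dominated by North (I: 2>1, II: 7>-5, III: 10>-5, IV: 10>5) and is removed.
Row West is eliminated: North beats it against every remaining column (I: 2>-2, II: 7>-2, III: 10>3, IV: 10>-4).
Player 2's strategy I is strictly dominated by II (North: 10>-1, East: 9>7) and is removed.
For Player 1, North strictly dominates East on the remaining columns (II: 7>0, III: 10>8, IV: 10>8); eliminate East.
For Player 2, II strictly dominates III on the remaining rows (North: 10>-1); eliminate III.
For Player 2, II strictly dominates IV on the remaining rows (North: 10>9); eliminate IV.
Among the remaining strategies, none is strictly dominated by another pure strategy of the same player, so the elimination stops.
Surviving strategies — Player 1: {North}; Player 2: {II}.

North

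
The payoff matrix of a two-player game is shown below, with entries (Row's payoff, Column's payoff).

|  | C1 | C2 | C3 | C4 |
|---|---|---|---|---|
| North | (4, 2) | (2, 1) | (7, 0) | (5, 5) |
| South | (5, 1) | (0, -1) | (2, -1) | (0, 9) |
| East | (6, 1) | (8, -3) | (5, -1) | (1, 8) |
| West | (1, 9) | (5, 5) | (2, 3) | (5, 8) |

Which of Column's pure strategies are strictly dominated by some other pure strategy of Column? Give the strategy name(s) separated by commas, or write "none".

C2, C3

Nothing dominates C1: C2 at North (2>1); C3 at North (2>0); C4 at West (9>8).
C1 strictly dominates C2 — North: 2>1, South: 1>-1, East: 1>-3, West: 9>5.
C3 is strictly dominated by C1 (North: 2>0, South: 1>-1, East: 1>-1, West: 9>3).
C4 is not dominated — it holds its own against C1 at North (5>2); C2 at North (5>1); C3 at North (5>0).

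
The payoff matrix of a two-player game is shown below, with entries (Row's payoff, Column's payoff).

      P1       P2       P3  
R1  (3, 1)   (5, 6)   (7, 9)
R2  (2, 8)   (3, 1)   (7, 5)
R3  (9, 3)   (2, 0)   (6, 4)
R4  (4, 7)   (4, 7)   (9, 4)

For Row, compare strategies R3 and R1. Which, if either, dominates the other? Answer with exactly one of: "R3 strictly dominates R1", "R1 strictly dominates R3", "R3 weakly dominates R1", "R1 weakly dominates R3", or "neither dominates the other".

Compare R3 to R1 across every action of Column: P1: 9>3, P2: 2<5, P3: 6<7.
R3 does better at P1 but worse at P2, P3; neither strategy dominates the other.

neither dominates the other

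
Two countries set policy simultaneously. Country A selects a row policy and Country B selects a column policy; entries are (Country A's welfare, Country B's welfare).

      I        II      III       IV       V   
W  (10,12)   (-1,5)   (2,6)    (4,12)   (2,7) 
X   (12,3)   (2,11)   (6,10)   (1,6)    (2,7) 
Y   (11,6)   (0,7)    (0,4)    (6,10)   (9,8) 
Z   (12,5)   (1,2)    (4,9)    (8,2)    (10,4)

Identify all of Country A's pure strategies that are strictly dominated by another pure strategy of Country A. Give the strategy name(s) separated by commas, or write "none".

Z strictly dominates W — I: 12>10, II: 1>-1, III: 4>2, IV: 8>4, V: 10>2.
Nothing dominates X: W at I (12>10); Y at I (12>11); Z at I (12=12).
Y is strictly dominated by Z (I: 12>11, II: 1>0, III: 4>0, IV: 8>6, V: 10>9).
Z: no other strategy beats it everywhere (W at I (12>10); X at I (12=12); Y at I (12>11)).

W, Y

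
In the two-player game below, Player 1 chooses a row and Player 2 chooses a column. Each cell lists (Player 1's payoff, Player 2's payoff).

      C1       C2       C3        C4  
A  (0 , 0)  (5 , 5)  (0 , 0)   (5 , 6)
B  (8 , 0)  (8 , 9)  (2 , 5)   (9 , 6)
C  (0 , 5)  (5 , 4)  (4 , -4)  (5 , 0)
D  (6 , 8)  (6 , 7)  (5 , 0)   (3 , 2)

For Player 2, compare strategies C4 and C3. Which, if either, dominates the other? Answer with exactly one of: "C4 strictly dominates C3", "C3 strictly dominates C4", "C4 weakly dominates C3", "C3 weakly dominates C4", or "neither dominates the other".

Compare C4 to C3 across each choice by Player 1: A: 6>0, B: 6>5, C: 0>-4, D: 2>0.
C4 gives a strictly higher payoff against each choice by Player 1, so C4 strictly dominates C3.

C4 strictly dominates C3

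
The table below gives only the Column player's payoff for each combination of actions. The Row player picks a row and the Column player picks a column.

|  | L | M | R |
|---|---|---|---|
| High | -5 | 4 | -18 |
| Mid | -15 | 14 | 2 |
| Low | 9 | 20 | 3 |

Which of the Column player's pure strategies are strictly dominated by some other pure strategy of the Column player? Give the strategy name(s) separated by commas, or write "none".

L, R

M strictly dominates L — High: 4>-5, Mid: 14>-15, Low: 20>9.
Nothing dominates M: L at High (4>-5); R at High (4>-18).
R: dominated, since M does at least as well everywhere (High: 4>-18, Mid: 14>2, Low: 20>3).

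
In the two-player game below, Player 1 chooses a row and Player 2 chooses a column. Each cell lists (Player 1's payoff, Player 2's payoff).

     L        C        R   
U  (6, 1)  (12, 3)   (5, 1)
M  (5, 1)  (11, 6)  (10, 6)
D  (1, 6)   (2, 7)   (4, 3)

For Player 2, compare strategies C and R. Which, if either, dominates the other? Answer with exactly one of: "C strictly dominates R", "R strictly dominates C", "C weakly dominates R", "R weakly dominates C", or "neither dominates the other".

C's payoffs vs R's, by Player 1's action — U: 3>1, M: 6=6, D: 7>3.
C is at least as good everywhere and strictly better somewhere (tied only at M), so C weakly but not strictly dominates R.

C weakly dominates R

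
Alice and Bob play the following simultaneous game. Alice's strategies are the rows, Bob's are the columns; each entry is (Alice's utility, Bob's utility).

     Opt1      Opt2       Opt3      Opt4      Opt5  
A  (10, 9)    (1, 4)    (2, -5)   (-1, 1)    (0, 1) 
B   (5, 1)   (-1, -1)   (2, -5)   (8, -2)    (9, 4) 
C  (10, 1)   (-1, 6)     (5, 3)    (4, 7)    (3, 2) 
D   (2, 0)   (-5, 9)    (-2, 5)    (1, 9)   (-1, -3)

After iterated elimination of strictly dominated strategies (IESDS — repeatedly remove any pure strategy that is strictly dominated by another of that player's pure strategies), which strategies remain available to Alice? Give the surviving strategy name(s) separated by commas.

Row D is eliminated: B beats it against every remaining column (Opt1: 5>2, Opt2: -1>-5, Opt3: 2>-2, Opt4: 8>1, Opt5: 9>-1).
For Bob, Opt2 strictly dominates Opt3 on the remaining rows (A: 4>-5, B: -1>-5, C: 6>3); eliminate Opt3.
Among the remaining strategies, none is strictly dominated by another pure strategy of the same player, so the elimination stops.
Surviving strategies — Alice: {A, B, C}; Bob: {Opt1, Opt2, Opt4, Opt5}.

A, B, C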